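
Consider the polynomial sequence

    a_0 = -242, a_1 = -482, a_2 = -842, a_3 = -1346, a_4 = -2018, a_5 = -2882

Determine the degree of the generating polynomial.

-240, -360, -504, -672, -864
-120, -144, -168, -192
-24, -24, -24
The third differences are constant, so the polynomial has degree 3.

3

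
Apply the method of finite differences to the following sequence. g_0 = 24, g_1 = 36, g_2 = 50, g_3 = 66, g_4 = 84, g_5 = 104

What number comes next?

126

Δ: 12 , 14 , 16 , 18 , 20
Δ²: 2 , 2 , 2 , 2
Constant second difference = 2, so extend:
20 + 2 = 22;  104 + 22 = 126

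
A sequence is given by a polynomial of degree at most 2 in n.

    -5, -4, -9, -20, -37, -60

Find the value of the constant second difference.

D1: 1, -5, -11, -17, -23
D2: -6, -6, -6, -6

-6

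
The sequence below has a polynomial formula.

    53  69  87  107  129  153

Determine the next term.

Δ: 16, 18, 20, 22, 24
Δ²: 2, 2, 2, 2
The second differences are constant (2).
24 + 2 = 26;  153 + 26 = 179

179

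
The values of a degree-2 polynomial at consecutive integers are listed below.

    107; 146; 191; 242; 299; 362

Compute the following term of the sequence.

Δ: 39 , 45 , 51 , 57 , 63
Δ²: 6 , 6 , 6 , 6
The second differences are constant (6).
63 + 6 = 69;  362 + 69 = 431

431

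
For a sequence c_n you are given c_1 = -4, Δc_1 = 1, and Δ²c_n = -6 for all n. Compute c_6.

Build the table forward from the leading diagonal:
Second differences: -6, -6, -6, -6, -6, -6
First differences: 1, -5, -11, -17, -23, -29
c: -4, -3, -8, -19, -36, -59

-59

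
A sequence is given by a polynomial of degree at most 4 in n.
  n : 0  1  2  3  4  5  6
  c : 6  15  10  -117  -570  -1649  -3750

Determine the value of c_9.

-21585

D1: 9, -5, -127, -453, -1079, -2101
D2: -14, -122, -326, -626, -1022
D3: -108, -204, -300, -396
D4: -96, -96, -96
The fourth differences are constant (-96).
-396 − 96 = -492;  -1022 − 492 = -1514;  -2101 − 1514 = -3615;  -3750 − 3615 = -7365
-492 − 96 = -588;  -1514 − 588 = -2102;  -3615 − 2102 = -5717;  -7365 − 5717 = -13082
-588 − 96 = -684;  -2102 − 684 = -2786;  -5717 − 2786 = -8503;  -13082 − 8503 = -21585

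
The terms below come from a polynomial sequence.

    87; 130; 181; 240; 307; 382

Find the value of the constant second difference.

First differences: 43, 51, 59, 67, 75
Second differences: 8, 8, 8, 8

8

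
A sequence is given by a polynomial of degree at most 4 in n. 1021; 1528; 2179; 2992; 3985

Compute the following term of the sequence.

5176

First differences: 507, 651, 813, 993
Second differences: 144, 162, 180
Third differences: 18, 18
Third differences constant at 18.
180 + 18 = 198;  993 + 198 = 1191;  3985 + 1191 = 5176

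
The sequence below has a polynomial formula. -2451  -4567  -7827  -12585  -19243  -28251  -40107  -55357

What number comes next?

D1: -2116 , -3260 , -4758 , -6658 , -9008 , -11856 , -15250
D2: -1144 , -1498 , -1900 , -2350 , -2848 , -3394
D3: -354 , -402 , -450 , -498 , -546
D4: -48 , -48 , -48 , -48
Fourth differences constant at -48.
-546 − 48 = -594;  -3394 − 594 = -3988;  -15250 − 3988 = -19238;  -55357 − 19238 = -74595

-74595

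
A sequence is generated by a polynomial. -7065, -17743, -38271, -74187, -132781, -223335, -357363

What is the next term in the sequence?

-548851

-10678 , -20528 , -35916 , -58594 , -90554 , -134028
-9850 , -15388 , -22678 , -31960 , -43474
-5538 , -7290 , -9282 , -11514
-1752 , -1992 , -2232
-240 , -240
The fifth differences are constant (-240).
-2232 − 240 = -2472;  -11514 − 2472 = -13986;  -43474 − 13986 = -57460;  -134028 − 57460 = -191488;  -357363 − 191488 = -548851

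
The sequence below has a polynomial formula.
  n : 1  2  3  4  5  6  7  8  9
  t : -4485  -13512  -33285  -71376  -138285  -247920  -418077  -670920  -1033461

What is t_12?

-3132192

Δ: -9027, -19773, -38091, -66909, -109635, -170157, -252843, -362541
Δ²: -10746, -18318, -28818, -42726, -60522, -82686, -109698
Δ³: -7572, -10500, -13908, -17796, -22164, -27012
Δ⁴: -2928, -3408, -3888, -4368, -4848
Δ⁵: -480, -480, -480, -480
The fifth differences are constant (-480).
-4848 − 480 = -5328;  -27012 − 5328 = -32340;  -109698 − 32340 = -142038;  -362541 − 142038 = -504579;  -1033461 − 504579 = -1538040
-5328 − 480 = -5808;  -32340 − 5808 = -38148;  -142038 − 38148 = -180186;  -504579 − 180186 = -684765;  -1538040 − 684765 = -2222805
-5808 − 480 = -6288;  -38148 − 6288 = -44436;  -180186 − 44436 = -224622;  -684765 − 224622 = -909387;  -2222805 − 909387 = -3132192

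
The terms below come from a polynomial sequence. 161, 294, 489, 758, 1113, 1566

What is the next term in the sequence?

2129

First differences: 133 , 195 , 269 , 355 , 453
Second differences: 62 , 74 , 86 , 98
Third differences: 12 , 12 , 12
Constant third difference = 12, so extend:
98 + 12 = 110;  453 + 110 = 563;  1566 + 563 = 2129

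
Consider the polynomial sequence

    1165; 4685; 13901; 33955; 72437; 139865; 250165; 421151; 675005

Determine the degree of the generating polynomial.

D1: 3520, 9216, 20054, 38482, 67428, 110300, 170986, 253854
D2: 5696, 10838, 18428, 28946, 42872, 60686, 82868
D3: 5142, 7590, 10518, 13926, 17814, 22182
D4: 2448, 2928, 3408, 3888, 4368
D5: 480, 480, 480, 480
The fifth differences are constant, so the polynomial has degree 5.

5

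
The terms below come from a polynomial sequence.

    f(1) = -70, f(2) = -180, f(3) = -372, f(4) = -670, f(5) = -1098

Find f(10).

-6028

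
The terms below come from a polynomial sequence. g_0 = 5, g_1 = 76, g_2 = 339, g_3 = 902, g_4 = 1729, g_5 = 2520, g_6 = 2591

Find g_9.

71  263  563  827  791  71
192  300  264  -36  -720
108  -36  -300  -684
-144  -264  -384
-120  -120
Fifth differences constant at -120.
-384 − 120 = -504;  -684 − 504 = -1188;  -720 − 1188 = -1908;  71 − 1908 = -1837;  2591 − 1837 = 754
-504 − 120 = -624;  -1188 − 624 = -1812;  -1908 − 1812 = -3720;  -1837 − 3720 = -5557;  754 − 5557 = -4803
-624 − 120 = -744;  -1812 − 744 = -2556;  -3720 − 2556 = -6276;  -5557 − 6276 = -11833;  -4803 − 11833 = -16636

-16636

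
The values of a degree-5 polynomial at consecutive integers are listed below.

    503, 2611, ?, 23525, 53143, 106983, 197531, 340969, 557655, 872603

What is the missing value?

8859

Using the last 7 terms:
First differences: 29618  53840  90548  143438  216686  314948
Second differences: 24222  36708  52890  73248  98262
Third differences: 12486  16182  20358  25014
Fourth differences: 3696  4176  4656
Fifth differences: 480  480
Constant fifth difference = 480.
Extend backward: 3696 − 480 = 3216;  12486 − 3216 = 9270;  24222 − 9270 = 14952;  29618 − 14952 = 14666;  23525 − 14666 = 8859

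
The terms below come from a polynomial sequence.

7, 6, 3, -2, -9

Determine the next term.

-18

Δ: -1, -3, -5, -7
Δ²: -2, -2, -2
Second differences constant at -2.
-7 − 2 = -9;  -9 − 9 = -18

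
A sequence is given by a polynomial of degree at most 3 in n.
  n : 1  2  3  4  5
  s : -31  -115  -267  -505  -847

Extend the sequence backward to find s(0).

3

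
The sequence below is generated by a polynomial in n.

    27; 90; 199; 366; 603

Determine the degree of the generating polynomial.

Δ: 63, 109, 167, 237
Δ²: 46, 58, 70
Δ³: 12, 12
The third differences are constant, so the polynomial has degree 3.

3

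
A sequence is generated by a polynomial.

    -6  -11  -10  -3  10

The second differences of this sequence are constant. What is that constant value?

D1: -5, 1, 7, 13
D2: 6, 6, 6

6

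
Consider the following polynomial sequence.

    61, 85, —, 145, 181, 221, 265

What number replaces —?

Using the last 4 terms:
D1: 36  40  44
D2: 4  4
Constant second difference = 4.
Extend backward: 36 − 4 = 32;  145 − 32 = 113

113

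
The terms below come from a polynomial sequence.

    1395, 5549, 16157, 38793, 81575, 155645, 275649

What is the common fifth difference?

480

First differences: 4154, 10608, 22636, 42782, 74070, 120004
Second differences: 6454, 12028, 20146, 31288, 45934
Third differences: 5574, 8118, 11142, 14646
Fourth differences: 2544, 3024, 3504
Fifth differences: 480, 480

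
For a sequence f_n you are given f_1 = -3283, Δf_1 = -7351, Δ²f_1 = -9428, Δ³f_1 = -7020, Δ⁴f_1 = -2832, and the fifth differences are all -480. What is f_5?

-120167

Build the table forward from the leading diagonal:
Fifth differences: -480  -480  -480  -480  -480
Fourth differences: -2832  -3312  -3792  -4272  -4752
Third differences: -7020  -9852  -13164  -16956  -21228
Second differences: -9428  -16448  -26300  -39464  -56420
First differences: -7351  -16779  -33227  -59527  -98991
f: -3283  -10634  -27413  -60640  -120167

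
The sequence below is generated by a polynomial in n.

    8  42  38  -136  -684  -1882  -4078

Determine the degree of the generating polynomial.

4

First differences: 34, -4, -174, -548, -1198, -2196
Second differences: -38, -170, -374, -650, -998
Third differences: -132, -204, -276, -348
Fourth differences: -72, -72, -72
The fourth differences are constant, so the polynomial has degree 4.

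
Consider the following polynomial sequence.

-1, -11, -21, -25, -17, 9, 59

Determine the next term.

D1: -10, -10, -4, 8, 26, 50
D2: 0, 6, 12, 18, 24
D3: 6, 6, 6, 6
The third differences are constant (6).
24 + 6 = 30;  50 + 30 = 80;  59 + 80 = 139

139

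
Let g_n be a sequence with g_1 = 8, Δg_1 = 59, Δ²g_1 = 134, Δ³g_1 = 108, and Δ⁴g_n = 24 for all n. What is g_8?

7855

Build the table forward from the leading diagonal:
Fourth differences: 24, 24, 24, 24, 24, 24, 24, 24
Third differences: 108, 132, 156, 180, 204, 228, 252, 276
Second differences: 134, 242, 374, 530, 710, 914, 1142, 1394
First differences: 59, 193, 435, 809, 1339, 2049, 2963, 4105
g: 8, 67, 260, 695, 1504, 2843, 4892, 7855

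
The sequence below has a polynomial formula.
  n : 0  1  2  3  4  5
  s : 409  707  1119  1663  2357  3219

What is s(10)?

10679

298, 412, 544, 694, 862
114, 132, 150, 168
18, 18, 18
Constant third difference = 18, so extend:
168 + 18 = 186;  862 + 186 = 1048;  3219 + 1048 = 4267
186 + 18 = 204;  1048 + 204 = 1252;  4267 + 1252 = 5519
204 + 18 = 222;  1252 + 222 = 1474;  5519 + 1474 = 6993
222 + 18 = 240;  1474 + 240 = 1714;  6993 + 1714 = 8707
240 + 18 = 258;  1714 + 258 = 1972;  8707 + 1972 = 10679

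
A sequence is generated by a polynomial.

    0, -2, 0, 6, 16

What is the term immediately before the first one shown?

Δ: -2, 2, 6, 10
Δ²: 4, 4, 4
The second differences are constant at 4.
Work back: -2 − 4 = -6;  0 + 6 = 6

6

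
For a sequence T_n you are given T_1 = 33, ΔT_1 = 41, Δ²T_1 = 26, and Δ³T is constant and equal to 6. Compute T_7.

Build the table forward from the leading diagonal:
Third differences: 6  6  6  6  6  6  6
Second differences: 26  32  38  44  50  56  62
First differences: 41  67  99  137  181  231  287
T: 33  74  141  240  377  558  789

789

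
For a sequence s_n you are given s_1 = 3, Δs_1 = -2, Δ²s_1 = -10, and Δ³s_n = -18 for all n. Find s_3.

-11

Build the table forward from the leading diagonal:
Δ³: -18, -18, -18
Δ²: -10, -28, -46
Δ: -2, -12, -40
s: 3, 1, -11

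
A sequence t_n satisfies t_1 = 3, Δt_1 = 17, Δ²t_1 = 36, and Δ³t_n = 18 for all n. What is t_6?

Build the table forward from the leading diagonal:
D3: 18  18  18  18  18  18
D2: 36  54  72  90  108  126
D1: 17  53  107  179  269  377
t: 3  20  73  180  359  628

628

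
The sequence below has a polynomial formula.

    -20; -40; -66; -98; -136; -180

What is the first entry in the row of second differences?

-6

D1: -20, -26, -32, -38, -44
D2: -6, -6, -6, -6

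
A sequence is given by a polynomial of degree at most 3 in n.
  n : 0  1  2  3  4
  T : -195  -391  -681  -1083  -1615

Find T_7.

-4171

First differences: -196 , -290 , -402 , -532
Second differences: -94 , -112 , -130
Third differences: -18 , -18
Third differences constant at -18.
-130 − 18 = -148;  -532 − 148 = -680;  -1615 − 680 = -2295
-148 − 18 = -166;  -680 − 166 = -846;  -2295 − 846 = -3141
-166 − 18 = -184;  -846 − 184 = -1030;  -3141 − 1030 = -4171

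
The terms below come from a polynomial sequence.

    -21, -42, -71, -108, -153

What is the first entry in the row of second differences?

Δ: -21, -29, -37, -45
Δ²: -8, -8, -8

-8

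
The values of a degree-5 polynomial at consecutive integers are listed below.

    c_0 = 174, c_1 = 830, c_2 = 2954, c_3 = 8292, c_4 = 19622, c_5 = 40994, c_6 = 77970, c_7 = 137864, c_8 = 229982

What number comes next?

365862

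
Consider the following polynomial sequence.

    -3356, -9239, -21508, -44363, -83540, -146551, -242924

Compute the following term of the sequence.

-384443

Δ: -5883, -12269, -22855, -39177, -63011, -96373
Δ²: -6386, -10586, -16322, -23834, -33362
Δ³: -4200, -5736, -7512, -9528
Δ⁴: -1536, -1776, -2016
Δ⁵: -240, -240
Constant fifth difference = -240, so extend:
-2016 − 240 = -2256;  -9528 − 2256 = -11784;  -33362 − 11784 = -45146;  -96373 − 45146 = -141519;  -242924 − 141519 = -384443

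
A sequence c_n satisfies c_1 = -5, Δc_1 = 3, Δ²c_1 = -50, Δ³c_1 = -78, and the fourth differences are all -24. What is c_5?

-629

Build the table forward from the leading diagonal:
Fourth differences: -24, -24, -24, -24, -24
Third differences: -78, -102, -126, -150, -174
Second differences: -50, -128, -230, -356, -506
First differences: 3, -47, -175, -405, -761
c: -5, -2, -49, -224, -629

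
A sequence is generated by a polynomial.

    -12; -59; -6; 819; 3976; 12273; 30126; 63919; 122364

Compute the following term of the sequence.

First differences: -47  53  825  3157  8297  17853  33793  58445
Second differences: 100  772  2332  5140  9556  15940  24652
Third differences: 672  1560  2808  4416  6384  8712
Fourth differences: 888  1248  1608  1968  2328
Fifth differences: 360  360  360  360
The fifth differences are constant (360).
2328 + 360 = 2688;  8712 + 2688 = 11400;  24652 + 11400 = 36052;  58445 + 36052 = 94497;  122364 + 94497 = 216861

216861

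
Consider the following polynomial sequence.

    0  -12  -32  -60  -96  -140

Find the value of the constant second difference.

-8

First differences: -12, -20, -28, -36, -44
Second differences: -8, -8, -8, -8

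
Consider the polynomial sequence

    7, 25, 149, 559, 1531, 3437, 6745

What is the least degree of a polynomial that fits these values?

D1: 18, 124, 410, 972, 1906, 3308
D2: 106, 286, 562, 934, 1402
D3: 180, 276, 372, 468
D4: 96, 96, 96
The fourth differences are constant, so the polynomial has degree 4.

4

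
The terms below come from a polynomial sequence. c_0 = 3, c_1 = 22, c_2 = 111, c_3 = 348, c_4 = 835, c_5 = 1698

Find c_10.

17743

First differences: 19  89  237  487  863
Second differences: 70  148  250  376
Third differences: 78  102  126
Fourth differences: 24  24
Constant fourth difference = 24, so extend:
126 + 24 = 150;  376 + 150 = 526;  863 + 526 = 1389;  1698 + 1389 = 3087
150 + 24 = 174;  526 + 174 = 700;  1389 + 700 = 2089;  3087 + 2089 = 5176
174 + 24 = 198;  700 + 198 = 898;  2089 + 898 = 2987;  5176 + 2987 = 8163
198 + 24 = 222;  898 + 222 = 1120;  2987 + 1120 = 4107;  8163 + 4107 = 12270
222 + 24 = 246;  1120 + 246 = 1366;  4107 + 1366 = 5473;  12270 + 5473 = 17743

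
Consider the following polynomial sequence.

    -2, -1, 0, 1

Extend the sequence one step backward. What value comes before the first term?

-3

First differences: 1, 1, 1
The first differences are constant at 1.
Work back: -2 − 1 = -3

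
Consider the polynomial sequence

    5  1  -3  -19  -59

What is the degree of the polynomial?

3

D1: -4, -4, -16, -40
D2: 0, -12, -24
D3: -12, -12
The third differences are constant, so the polynomial has degree 3.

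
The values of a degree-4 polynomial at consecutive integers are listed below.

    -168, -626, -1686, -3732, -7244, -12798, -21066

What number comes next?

-32816

-458  -1060  -2046  -3512  -5554  -8268
-602  -986  -1466  -2042  -2714
-384  -480  -576  -672
-96  -96  -96
Constant fourth difference = -96, so extend:
-672 − 96 = -768;  -2714 − 768 = -3482;  -8268 − 3482 = -11750;  -21066 − 11750 = -32816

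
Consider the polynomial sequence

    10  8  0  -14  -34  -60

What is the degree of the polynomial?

2

Δ: -2, -8, -14, -20, -26
Δ²: -6, -6, -6, -6
The second differences are constant, so the polynomial has degree 2.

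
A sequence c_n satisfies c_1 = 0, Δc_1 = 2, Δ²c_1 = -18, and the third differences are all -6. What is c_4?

Build the table forward from the leading diagonal:
Third differences: -6  -6  -6  -6
Second differences: -18  -24  -30  -36
First differences: 2  -16  -40  -70
c: 0  2  -14  -54

-54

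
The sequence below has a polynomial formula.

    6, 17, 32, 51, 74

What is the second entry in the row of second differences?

4

D1: 11, 15, 19, 23
D2: 4, 4, 4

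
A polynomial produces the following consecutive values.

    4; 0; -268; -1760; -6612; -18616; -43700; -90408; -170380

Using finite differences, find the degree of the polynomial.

-4, -268, -1492, -4852, -12004, -25084, -46708, -79972
-264, -1224, -3360, -7152, -13080, -21624, -33264
-960, -2136, -3792, -5928, -8544, -11640
-1176, -1656, -2136, -2616, -3096
-480, -480, -480, -480
The fifth differences are constant, so the polynomial has degree 5.

5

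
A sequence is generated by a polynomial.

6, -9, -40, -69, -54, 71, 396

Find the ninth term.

2126

D1: -15, -31, -29, 15, 125, 325
D2: -16, 2, 44, 110, 200
D3: 18, 42, 66, 90
D4: 24, 24, 24
The fourth differences are constant (24).
90 + 24 = 114;  200 + 114 = 314;  325 + 314 = 639;  396 + 639 = 1035
114 + 24 = 138;  314 + 138 = 452;  639 + 452 = 1091;  1035 + 1091 = 2126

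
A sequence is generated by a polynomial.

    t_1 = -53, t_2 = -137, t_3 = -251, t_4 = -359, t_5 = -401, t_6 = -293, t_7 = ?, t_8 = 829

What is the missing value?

Using the first 6 terms:
Δ: -84, -114, -108, -42, 108
Δ²: -30, 6, 66, 150
Δ³: 36, 60, 84
Δ⁴: 24, 24
Constant fourth difference = 24.
Extend forward: 84 + 24 = 108;  150 + 108 = 258;  108 + 258 = 366;  -293 + 366 = 73

73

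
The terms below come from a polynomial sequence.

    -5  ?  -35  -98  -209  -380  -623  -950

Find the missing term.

-8

Using the last 6 terms:
-63  -111  -171  -243  -327
-48  -60  -72  -84
-12  -12  -12
Constant third difference = -12.
Extend backward: -48 + 12 = -36;  -63 + 36 = -27;  -35 + 27 = -8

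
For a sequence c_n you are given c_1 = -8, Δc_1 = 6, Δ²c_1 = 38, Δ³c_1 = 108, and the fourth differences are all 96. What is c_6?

1962

Build the table forward from the leading diagonal:
D4: 96, 96, 96, 96, 96, 96
D3: 108, 204, 300, 396, 492, 588
D2: 38, 146, 350, 650, 1046, 1538
D1: 6, 44, 190, 540, 1190, 2236
c: -8, -2, 42, 232, 772, 1962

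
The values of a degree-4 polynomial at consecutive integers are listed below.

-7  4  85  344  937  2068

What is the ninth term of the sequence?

11449

Δ: 11  81  259  593  1131
Δ²: 70  178  334  538
Δ³: 108  156  204
Δ⁴: 48  48
Constant fourth difference = 48, so extend:
204 + 48 = 252;  538 + 252 = 790;  1131 + 790 = 1921;  2068 + 1921 = 3989
252 + 48 = 300;  790 + 300 = 1090;  1921 + 1090 = 3011;  3989 + 3011 = 7000
300 + 48 = 348;  1090 + 348 = 1438;  3011 + 1438 = 4449;  7000 + 4449 = 11449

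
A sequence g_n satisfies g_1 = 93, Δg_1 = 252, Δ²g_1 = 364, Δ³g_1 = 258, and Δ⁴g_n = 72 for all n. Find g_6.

7933

Build the table forward from the leading diagonal:
Δ⁴: 72  72  72  72  72  72
Δ³: 258  330  402  474  546  618
Δ²: 364  622  952  1354  1828  2374
Δ: 252  616  1238  2190  3544  5372
g: 93  345  961  2199  4389  7933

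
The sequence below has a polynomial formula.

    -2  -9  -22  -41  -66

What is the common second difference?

-6

First differences: -7, -13, -19, -25
Second differences: -6, -6, -6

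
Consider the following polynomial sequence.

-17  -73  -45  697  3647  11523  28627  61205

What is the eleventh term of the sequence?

-56, 28, 742, 2950, 7876, 17104, 32578
84, 714, 2208, 4926, 9228, 15474
630, 1494, 2718, 4302, 6246
864, 1224, 1584, 1944
360, 360, 360
Fifth differences constant at 360.
1944 + 360 = 2304;  6246 + 2304 = 8550;  15474 + 8550 = 24024;  32578 + 24024 = 56602;  61205 + 56602 = 117807
2304 + 360 = 2664;  8550 + 2664 = 11214;  24024 + 11214 = 35238;  56602 + 35238 = 91840;  117807 + 91840 = 209647
2664 + 360 = 3024;  11214 + 3024 = 14238;  35238 + 14238 = 49476;  91840 + 49476 = 141316;  209647 + 141316 = 350963

350963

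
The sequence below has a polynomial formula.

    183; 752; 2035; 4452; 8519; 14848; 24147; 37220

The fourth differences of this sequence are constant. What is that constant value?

Δ: 569, 1283, 2417, 4067, 6329, 9299, 13073
Δ²: 714, 1134, 1650, 2262, 2970, 3774
Δ³: 420, 516, 612, 708, 804
Δ⁴: 96, 96, 96, 96

96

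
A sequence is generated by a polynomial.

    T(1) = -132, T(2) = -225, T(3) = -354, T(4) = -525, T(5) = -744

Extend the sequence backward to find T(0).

-69

Δ: -93  -129  -171  -219
Δ²: -36  -42  -48
Δ³: -6  -6
The third differences are constant at -6.
Work back: -36 + 6 = -30;  -93 + 30 = -63;  -132 + 63 = -69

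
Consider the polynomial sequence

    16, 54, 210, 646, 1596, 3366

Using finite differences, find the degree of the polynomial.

First differences: 38, 156, 436, 950, 1770
Second differences: 118, 280, 514, 820
Third differences: 162, 234, 306
Fourth differences: 72, 72
The fourth differences are constant, so the polynomial has degree 4.

4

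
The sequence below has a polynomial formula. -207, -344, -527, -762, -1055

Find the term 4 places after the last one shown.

-2927

D1: -137 , -183 , -235 , -293
D2: -46 , -52 , -58
D3: -6 , -6
Constant third difference = -6, so extend:
-58 − 6 = -64;  -293 − 64 = -357;  -1055 − 357 = -1412
-64 − 6 = -70;  -357 − 70 = -427;  -1412 − 427 = -1839
-70 − 6 = -76;  -427 − 76 = -503;  -1839 − 503 = -2342
-76 − 6 = -82;  -503 − 82 = -585;  -2342 − 585 = -2927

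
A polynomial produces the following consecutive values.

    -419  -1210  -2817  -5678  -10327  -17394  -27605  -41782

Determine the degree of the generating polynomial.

4

Δ: -791, -1607, -2861, -4649, -7067, -10211, -14177
Δ²: -816, -1254, -1788, -2418, -3144, -3966
Δ³: -438, -534, -630, -726, -822
Δ⁴: -96, -96, -96, -96
The fourth differences are constant, so the polynomial has degree 4.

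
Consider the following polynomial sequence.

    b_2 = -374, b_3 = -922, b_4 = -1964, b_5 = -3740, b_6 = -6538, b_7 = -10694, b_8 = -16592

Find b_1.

Δ: -548  -1042  -1776  -2798  -4156  -5898
Δ²: -494  -734  -1022  -1358  -1742
Δ³: -240  -288  -336  -384
Δ⁴: -48  -48  -48
The fourth differences are constant at -48.
Work back: -240 + 48 = -192;  -494 + 192 = -302;  -548 + 302 = -246;  -374 + 246 = -128

-128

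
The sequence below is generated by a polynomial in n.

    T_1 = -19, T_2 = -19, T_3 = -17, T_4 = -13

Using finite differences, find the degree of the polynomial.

2

0, 2, 4
2, 2
The second differences are constant, so the polynomial has degree 2.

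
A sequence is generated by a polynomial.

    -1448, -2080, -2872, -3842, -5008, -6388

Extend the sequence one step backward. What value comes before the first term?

-958

First differences: -632, -792, -970, -1166, -1380
Second differences: -160, -178, -196, -214
Third differences: -18, -18, -18
The third differences are constant at -18.
Work back: -160 + 18 = -142;  -632 + 142 = -490;  -1448 + 490 = -958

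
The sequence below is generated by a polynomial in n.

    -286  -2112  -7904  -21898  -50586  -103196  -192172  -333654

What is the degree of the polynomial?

Δ: -1826, -5792, -13994, -28688, -52610, -88976, -141482
Δ²: -3966, -8202, -14694, -23922, -36366, -52506
Δ³: -4236, -6492, -9228, -12444, -16140
Δ⁴: -2256, -2736, -3216, -3696
Δ⁵: -480, -480, -480
The fifth differences are constant, so the polynomial has degree 5.

5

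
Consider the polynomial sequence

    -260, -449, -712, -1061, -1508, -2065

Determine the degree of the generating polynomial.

-189, -263, -349, -447, -557
-74, -86, -98, -110
-12, -12, -12
The third differences are constant, so the polynomial has degree 3.

3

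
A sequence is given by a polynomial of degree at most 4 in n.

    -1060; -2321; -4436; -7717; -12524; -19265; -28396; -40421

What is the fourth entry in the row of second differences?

-1934

D1: -1261, -2115, -3281, -4807, -6741, -9131, -12025
D2: -854, -1166, -1526, -1934, -2390, -2894
D3: -312, -360, -408, -456, -504
D4: -48, -48, -48, -48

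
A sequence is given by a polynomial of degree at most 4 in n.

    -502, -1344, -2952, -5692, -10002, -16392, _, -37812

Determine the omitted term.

Using the first 6 terms:
-842, -1608, -2740, -4310, -6390
-766, -1132, -1570, -2080
-366, -438, -510
-72, -72
Constant fourth difference = -72.
Extend forward: -510 − 72 = -582;  -2080 − 582 = -2662;  -6390 − 2662 = -9052;  -16392 − 9052 = -25444

-25444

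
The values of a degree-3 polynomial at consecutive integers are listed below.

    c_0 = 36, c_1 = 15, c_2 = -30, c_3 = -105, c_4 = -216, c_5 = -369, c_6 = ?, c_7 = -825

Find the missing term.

-570

Using the first 6 terms:
Δ: -21  -45  -75  -111  -153
Δ²: -24  -30  -36  -42
Δ³: -6  -6  -6
Constant third difference = -6.
Extend forward: -42 − 6 = -48;  -153 − 48 = -201;  -369 − 201 = -570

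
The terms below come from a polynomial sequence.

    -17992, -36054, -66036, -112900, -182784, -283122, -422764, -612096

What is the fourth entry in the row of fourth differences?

-1536

D1: -18062, -29982, -46864, -69884, -100338, -139642, -189332
D2: -11920, -16882, -23020, -30454, -39304, -49690
D3: -4962, -6138, -7434, -8850, -10386
D4: -1176, -1296, -1416, -1536
D5: -120, -120, -120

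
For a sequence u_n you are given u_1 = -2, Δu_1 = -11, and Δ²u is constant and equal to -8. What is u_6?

Build the table forward from the leading diagonal:
Second differences: -8  -8  -8  -8  -8  -8
First differences: -11  -19  -27  -35  -43  -51
u: -2  -13  -32  -59  -94  -137

-137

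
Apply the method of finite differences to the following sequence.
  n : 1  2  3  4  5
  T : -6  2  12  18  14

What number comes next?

-6

D1: 8 , 10 , 6 , -4
D2: 2 , -4 , -10
D3: -6 , -6
Constant third difference = -6, so extend:
-10 − 6 = -16;  -4 − 16 = -20;  14 − 20 = -6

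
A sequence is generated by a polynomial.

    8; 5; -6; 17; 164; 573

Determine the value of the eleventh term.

14738

Δ: -3  -11  23  147  409
Δ²: -8  34  124  262
Δ³: 42  90  138
Δ⁴: 48  48
The fourth differences are constant (48).
138 + 48 = 186;  262 + 186 = 448;  409 + 448 = 857;  573 + 857 = 1430
186 + 48 = 234;  448 + 234 = 682;  857 + 682 = 1539;  1430 + 1539 = 2969
234 + 48 = 282;  682 + 282 = 964;  1539 + 964 = 2503;  2969 + 2503 = 5472
282 + 48 = 330;  964 + 330 = 1294;  2503 + 1294 = 3797;  5472 + 3797 = 9269
330 + 48 = 378;  1294 + 378 = 1672;  3797 + 1672 = 5469;  9269 + 5469 = 14738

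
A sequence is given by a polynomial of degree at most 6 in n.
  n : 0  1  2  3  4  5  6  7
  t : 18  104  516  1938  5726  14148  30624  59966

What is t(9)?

Δ: 86 , 412 , 1422 , 3788 , 8422 , 16476 , 29342
Δ²: 326 , 1010 , 2366 , 4634 , 8054 , 12866
Δ³: 684 , 1356 , 2268 , 3420 , 4812
Δ⁴: 672 , 912 , 1152 , 1392
Δ⁵: 240 , 240 , 240
Constant fifth difference = 240, so extend:
1392 + 240 = 1632;  4812 + 1632 = 6444;  12866 + 6444 = 19310;  29342 + 19310 = 48652;  59966 + 48652 = 108618
1632 + 240 = 1872;  6444 + 1872 = 8316;  19310 + 8316 = 27626;  48652 + 27626 = 76278;  108618 + 76278 = 184896

184896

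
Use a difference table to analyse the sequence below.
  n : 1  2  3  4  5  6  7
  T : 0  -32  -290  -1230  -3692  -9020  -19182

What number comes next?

-36890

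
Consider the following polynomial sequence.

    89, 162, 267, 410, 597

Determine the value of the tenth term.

2402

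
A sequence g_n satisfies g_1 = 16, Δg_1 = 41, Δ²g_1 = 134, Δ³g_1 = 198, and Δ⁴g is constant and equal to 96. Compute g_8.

13407

Build the table forward from the leading diagonal:
Δ⁴: 96, 96, 96, 96, 96, 96, 96, 96
Δ³: 198, 294, 390, 486, 582, 678, 774, 870
Δ²: 134, 332, 626, 1016, 1502, 2084, 2762, 3536
Δ: 41, 175, 507, 1133, 2149, 3651, 5735, 8497
g: 16, 57, 232, 739, 1872, 4021, 7672, 13407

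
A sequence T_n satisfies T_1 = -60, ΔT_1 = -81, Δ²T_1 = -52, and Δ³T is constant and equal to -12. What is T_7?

-1566

Build the table forward from the leading diagonal:
D3: -12, -12, -12, -12, -12, -12, -12
D2: -52, -64, -76, -88, -100, -112, -124
D1: -81, -133, -197, -273, -361, -461, -573
T: -60, -141, -274, -471, -744, -1105, -1566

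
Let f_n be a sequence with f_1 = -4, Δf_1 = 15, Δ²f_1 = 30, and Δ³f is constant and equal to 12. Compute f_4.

Build the table forward from the leading diagonal:
Third differences: 12, 12, 12, 12
Second differences: 30, 42, 54, 66
First differences: 15, 45, 87, 141
f: -4, 11, 56, 143

143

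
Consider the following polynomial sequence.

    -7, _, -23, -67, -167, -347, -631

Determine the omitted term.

Using the last 5 terms:
-44, -100, -180, -284
-56, -80, -104
-24, -24
Constant third difference = -24.
Extend backward: -56 + 24 = -32;  -44 + 32 = -12;  -23 + 12 = -11

-11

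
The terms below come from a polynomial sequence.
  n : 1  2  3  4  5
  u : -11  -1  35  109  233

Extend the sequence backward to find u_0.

D1: 10  36  74  124
D2: 26  38  50
D3: 12  12
The third differences are constant at 12.
Work back: 26 − 12 = 14;  10 − 14 = -4;  -11 + 4 = -7

-7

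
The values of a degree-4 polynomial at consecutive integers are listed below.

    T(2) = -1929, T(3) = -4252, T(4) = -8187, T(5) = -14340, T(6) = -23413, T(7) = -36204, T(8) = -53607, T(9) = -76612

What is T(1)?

-708

-2323, -3935, -6153, -9073, -12791, -17403, -23005
-1612, -2218, -2920, -3718, -4612, -5602
-606, -702, -798, -894, -990
-96, -96, -96, -96
The fourth differences are constant at -96.
Work back: -606 + 96 = -510;  -1612 + 510 = -1102;  -2323 + 1102 = -1221;  -1929 + 1221 = -708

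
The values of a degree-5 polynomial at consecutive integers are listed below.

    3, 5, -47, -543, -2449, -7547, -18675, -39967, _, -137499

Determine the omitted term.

-77093

Using the first 8 terms:
Δ: 2, -52, -496, -1906, -5098, -11128, -21292
Δ²: -54, -444, -1410, -3192, -6030, -10164
Δ³: -390, -966, -1782, -2838, -4134
Δ⁴: -576, -816, -1056, -1296
Δ⁵: -240, -240, -240
Constant fifth difference = -240.
Extend forward: -1296 − 240 = -1536;  -4134 − 1536 = -5670;  -10164 − 5670 = -15834;  -21292 − 15834 = -37126;  -39967 − 37126 = -77093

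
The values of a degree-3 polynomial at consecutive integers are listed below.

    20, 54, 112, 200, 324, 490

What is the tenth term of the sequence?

D1: 34 , 58 , 88 , 124 , 166
D2: 24 , 30 , 36 , 42
D3: 6 , 6 , 6
The third differences are constant (6).
42 + 6 = 48;  166 + 48 = 214;  490 + 214 = 704
48 + 6 = 54;  214 + 54 = 268;  704 + 268 = 972
54 + 6 = 60;  268 + 60 = 328;  972 + 328 = 1300
60 + 6 = 66;  328 + 66 = 394;  1300 + 394 = 1694

1694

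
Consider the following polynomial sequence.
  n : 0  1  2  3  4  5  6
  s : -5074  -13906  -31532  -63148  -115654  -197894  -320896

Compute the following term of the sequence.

First differences: -8832, -17626, -31616, -52506, -82240, -123002
Second differences: -8794, -13990, -20890, -29734, -40762
Third differences: -5196, -6900, -8844, -11028
Fourth differences: -1704, -1944, -2184
Fifth differences: -240, -240
Constant fifth difference = -240, so extend:
-2184 − 240 = -2424;  -11028 − 2424 = -13452;  -40762 − 13452 = -54214;  -123002 − 54214 = -177216;  -320896 − 177216 = -498112

-498112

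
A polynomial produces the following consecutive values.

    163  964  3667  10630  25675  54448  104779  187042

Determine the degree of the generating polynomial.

5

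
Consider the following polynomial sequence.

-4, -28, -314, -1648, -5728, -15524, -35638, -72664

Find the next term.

D1: -24  -286  -1334  -4080  -9796  -20114  -37026
D2: -262  -1048  -2746  -5716  -10318  -16912
D3: -786  -1698  -2970  -4602  -6594
D4: -912  -1272  -1632  -1992
D5: -360  -360  -360
Fifth differences constant at -360.
-1992 − 360 = -2352;  -6594 − 2352 = -8946;  -16912 − 8946 = -25858;  -37026 − 25858 = -62884;  -72664 − 62884 = -135548

-135548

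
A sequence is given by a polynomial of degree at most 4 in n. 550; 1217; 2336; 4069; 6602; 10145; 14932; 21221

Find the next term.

Δ: 667, 1119, 1733, 2533, 3543, 4787, 6289
Δ²: 452, 614, 800, 1010, 1244, 1502
Δ³: 162, 186, 210, 234, 258
Δ⁴: 24, 24, 24, 24
The fourth differences are constant (24).
258 + 24 = 282;  1502 + 282 = 1784;  6289 + 1784 = 8073;  21221 + 8073 = 29294

29294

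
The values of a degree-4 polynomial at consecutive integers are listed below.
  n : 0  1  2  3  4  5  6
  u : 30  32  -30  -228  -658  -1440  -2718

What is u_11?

D1: 2  -62  -198  -430  -782  -1278
D2: -64  -136  -232  -352  -496
D3: -72  -96  -120  -144
D4: -24  -24  -24
Constant fourth difference = -24, so extend:
-144 − 24 = -168;  -496 − 168 = -664;  -1278 − 664 = -1942;  -2718 − 1942 = -4660
-168 − 24 = -192;  -664 − 192 = -856;  -1942 − 856 = -2798;  -4660 − 2798 = -7458
-192 − 24 = -216;  -856 − 216 = -1072;  -2798 − 1072 = -3870;  -7458 − 3870 = -11328
-216 − 24 = -240;  -1072 − 240 = -1312;  -3870 − 1312 = -5182;  -11328 − 5182 = -16510
-240 − 24 = -264;  -1312 − 264 = -1576;  -5182 − 1576 = -6758;  -16510 − 6758 = -23268

-23268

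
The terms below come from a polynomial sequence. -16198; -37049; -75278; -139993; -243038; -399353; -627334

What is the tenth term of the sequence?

-1984633

D1: -20851 , -38229 , -64715 , -103045 , -156315 , -227981
D2: -17378 , -26486 , -38330 , -53270 , -71666
D3: -9108 , -11844 , -14940 , -18396
D4: -2736 , -3096 , -3456
D5: -360 , -360
The fifth differences are constant (-360).
-3456 − 360 = -3816;  -18396 − 3816 = -22212;  -71666 − 22212 = -93878;  -227981 − 93878 = -321859;  -627334 − 321859 = -949193
-3816 − 360 = -4176;  -22212 − 4176 = -26388;  -93878 − 26388 = -120266;  -321859 − 120266 = -442125;  -949193 − 442125 = -1391318
-4176 − 360 = -4536;  -26388 − 4536 = -30924;  -120266 − 30924 = -151190;  -442125 − 151190 = -593315;  -1391318 − 593315 = -1984633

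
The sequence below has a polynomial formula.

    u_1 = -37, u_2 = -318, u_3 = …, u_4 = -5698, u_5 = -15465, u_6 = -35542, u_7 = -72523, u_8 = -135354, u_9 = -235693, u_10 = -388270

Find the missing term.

-1639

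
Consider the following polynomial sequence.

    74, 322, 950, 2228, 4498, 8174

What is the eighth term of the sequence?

21760

First differences: 248, 628, 1278, 2270, 3676
Second differences: 380, 650, 992, 1406
Third differences: 270, 342, 414
Fourth differences: 72, 72
Fourth differences constant at 72.
414 + 72 = 486;  1406 + 486 = 1892;  3676 + 1892 = 5568;  8174 + 5568 = 13742
486 + 72 = 558;  1892 + 558 = 2450;  5568 + 2450 = 8018;  13742 + 8018 = 21760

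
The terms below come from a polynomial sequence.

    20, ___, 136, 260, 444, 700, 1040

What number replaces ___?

60

Using the last 5 terms:
First differences: 124, 184, 256, 340
Second differences: 60, 72, 84
Third differences: 12, 12
Constant third difference = 12.
Extend backward: 60 − 12 = 48;  124 − 48 = 76;  136 − 76 = 60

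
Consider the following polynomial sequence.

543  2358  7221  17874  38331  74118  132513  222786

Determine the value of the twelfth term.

1171218

D1: 1815, 4863, 10653, 20457, 35787, 58395, 90273
D2: 3048, 5790, 9804, 15330, 22608, 31878
D3: 2742, 4014, 5526, 7278, 9270
D4: 1272, 1512, 1752, 1992
D5: 240, 240, 240
The fifth differences are constant (240).
1992 + 240 = 2232;  9270 + 2232 = 11502;  31878 + 11502 = 43380;  90273 + 43380 = 133653;  222786 + 133653 = 356439
2232 + 240 = 2472;  11502 + 2472 = 13974;  43380 + 13974 = 57354;  133653 + 57354 = 191007;  356439 + 191007 = 547446
2472 + 240 = 2712;  13974 + 2712 = 16686;  57354 + 16686 = 74040;  191007 + 74040 = 265047;  547446 + 265047 = 812493
2712 + 240 = 2952;  16686 + 2952 = 19638;  74040 + 19638 = 93678;  265047 + 93678 = 358725;  812493 + 358725 = 1171218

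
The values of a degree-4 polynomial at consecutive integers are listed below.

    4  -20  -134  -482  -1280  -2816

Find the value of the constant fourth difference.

Δ: -24, -114, -348, -798, -1536
Δ²: -90, -234, -450, -738
Δ³: -144, -216, -288
Δ⁴: -72, -72

-72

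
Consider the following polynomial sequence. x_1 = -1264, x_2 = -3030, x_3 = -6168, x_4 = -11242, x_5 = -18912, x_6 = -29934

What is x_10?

-1766 , -3138 , -5074 , -7670 , -11022
-1372 , -1936 , -2596 , -3352
-564 , -660 , -756
-96 , -96
The fourth differences are constant (-96).
-756 − 96 = -852;  -3352 − 852 = -4204;  -11022 − 4204 = -15226;  -29934 − 15226 = -45160
-852 − 96 = -948;  -4204 − 948 = -5152;  -15226 − 5152 = -20378;  -45160 − 20378 = -65538
-948 − 96 = -1044;  -5152 − 1044 = -6196;  -20378 − 6196 = -26574;  -65538 − 26574 = -92112
-1044 − 96 = -1140;  -6196 − 1140 = -7336;  -26574 − 7336 = -33910;  -92112 − 33910 = -126022

-126022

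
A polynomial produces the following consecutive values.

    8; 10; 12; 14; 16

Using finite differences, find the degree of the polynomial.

1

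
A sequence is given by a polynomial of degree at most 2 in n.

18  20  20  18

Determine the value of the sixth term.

2, 0, -2
-2, -2
Constant second difference = -2, so extend:
-2 − 2 = -4;  18 − 4 = 14
-4 − 2 = -6;  14 − 6 = 8

8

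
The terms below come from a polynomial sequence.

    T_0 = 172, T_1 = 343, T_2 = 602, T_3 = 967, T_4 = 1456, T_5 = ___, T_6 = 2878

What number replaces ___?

Using the first 5 terms:
D1: 171, 259, 365, 489
D2: 88, 106, 124
D3: 18, 18
Constant third difference = 18.
Extend forward: 124 + 18 = 142;  489 + 142 = 631;  1456 + 631 = 2087

2087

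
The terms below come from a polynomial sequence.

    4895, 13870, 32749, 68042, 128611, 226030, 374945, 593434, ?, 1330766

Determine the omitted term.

903367

Using the first 8 terms:
Δ: 8975, 18879, 35293, 60569, 97419, 148915, 218489
Δ²: 9904, 16414, 25276, 36850, 51496, 69574
Δ³: 6510, 8862, 11574, 14646, 18078
Δ⁴: 2352, 2712, 3072, 3432
Δ⁵: 360, 360, 360
Constant fifth difference = 360.
Extend forward: 3432 + 360 = 3792;  18078 + 3792 = 21870;  69574 + 21870 = 91444;  218489 + 91444 = 309933;  593434 + 309933 = 903367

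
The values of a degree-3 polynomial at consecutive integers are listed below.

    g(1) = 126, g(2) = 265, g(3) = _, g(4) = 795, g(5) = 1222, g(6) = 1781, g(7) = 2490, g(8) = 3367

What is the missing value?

Using the last 5 terms:
427  559  709  877
132  150  168
18  18
Constant third difference = 18.
Extend backward: 132 − 18 = 114;  427 − 114 = 313;  795 − 313 = 482

482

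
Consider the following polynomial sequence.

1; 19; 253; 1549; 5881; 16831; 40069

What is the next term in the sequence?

83833

Δ: 18  234  1296  4332  10950  23238
Δ²: 216  1062  3036  6618  12288
Δ³: 846  1974  3582  5670
Δ⁴: 1128  1608  2088
Δ⁵: 480  480
Fifth differences constant at 480.
2088 + 480 = 2568;  5670 + 2568 = 8238;  12288 + 8238 = 20526;  23238 + 20526 = 43764;  40069 + 43764 = 83833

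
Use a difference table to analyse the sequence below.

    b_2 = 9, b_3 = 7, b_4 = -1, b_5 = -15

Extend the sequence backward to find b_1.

Δ: -2  -8  -14
Δ²: -6  -6
The second differences are constant at -6.
Work back: -2 + 6 = 4;  9 − 4 = 5

5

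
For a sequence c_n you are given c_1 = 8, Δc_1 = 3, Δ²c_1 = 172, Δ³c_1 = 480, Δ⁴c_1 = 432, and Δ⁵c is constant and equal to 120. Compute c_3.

186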